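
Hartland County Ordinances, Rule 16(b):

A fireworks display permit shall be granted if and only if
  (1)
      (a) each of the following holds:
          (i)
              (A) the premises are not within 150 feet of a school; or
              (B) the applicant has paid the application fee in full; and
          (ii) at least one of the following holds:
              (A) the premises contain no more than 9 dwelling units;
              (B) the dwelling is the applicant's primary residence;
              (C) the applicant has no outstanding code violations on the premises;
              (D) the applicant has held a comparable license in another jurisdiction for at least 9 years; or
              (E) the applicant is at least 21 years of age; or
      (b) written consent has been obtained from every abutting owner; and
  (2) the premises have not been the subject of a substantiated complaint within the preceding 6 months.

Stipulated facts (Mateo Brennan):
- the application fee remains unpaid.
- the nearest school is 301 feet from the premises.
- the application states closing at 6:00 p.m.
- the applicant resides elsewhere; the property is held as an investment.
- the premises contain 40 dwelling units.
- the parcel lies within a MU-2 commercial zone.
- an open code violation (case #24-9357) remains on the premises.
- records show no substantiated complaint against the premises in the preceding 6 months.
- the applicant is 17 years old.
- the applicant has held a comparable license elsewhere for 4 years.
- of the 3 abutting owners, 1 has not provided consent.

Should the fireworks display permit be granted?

No — denied.

(A) ≥150 ft from school — met.
(B) fee paid — fails.
(i) = T OR F = true.
(A) ≤ 9 units — not satisfied.
(B) primary residence — not satisfied.
(C) no code violations — not satisfied.
(D) prior license ≥ 9 yr — not satisfied.
(E) age ≥ 21 — fails.
So (ii) is not satisfied (F OR F OR F OR F OR F).
(a): T AND F → false.
(b) all abutters consent — not met.
(1) = F OR F = false.
(2) no complaint in 6 mo. — satisfied.
So Overall is not satisfied (F AND T).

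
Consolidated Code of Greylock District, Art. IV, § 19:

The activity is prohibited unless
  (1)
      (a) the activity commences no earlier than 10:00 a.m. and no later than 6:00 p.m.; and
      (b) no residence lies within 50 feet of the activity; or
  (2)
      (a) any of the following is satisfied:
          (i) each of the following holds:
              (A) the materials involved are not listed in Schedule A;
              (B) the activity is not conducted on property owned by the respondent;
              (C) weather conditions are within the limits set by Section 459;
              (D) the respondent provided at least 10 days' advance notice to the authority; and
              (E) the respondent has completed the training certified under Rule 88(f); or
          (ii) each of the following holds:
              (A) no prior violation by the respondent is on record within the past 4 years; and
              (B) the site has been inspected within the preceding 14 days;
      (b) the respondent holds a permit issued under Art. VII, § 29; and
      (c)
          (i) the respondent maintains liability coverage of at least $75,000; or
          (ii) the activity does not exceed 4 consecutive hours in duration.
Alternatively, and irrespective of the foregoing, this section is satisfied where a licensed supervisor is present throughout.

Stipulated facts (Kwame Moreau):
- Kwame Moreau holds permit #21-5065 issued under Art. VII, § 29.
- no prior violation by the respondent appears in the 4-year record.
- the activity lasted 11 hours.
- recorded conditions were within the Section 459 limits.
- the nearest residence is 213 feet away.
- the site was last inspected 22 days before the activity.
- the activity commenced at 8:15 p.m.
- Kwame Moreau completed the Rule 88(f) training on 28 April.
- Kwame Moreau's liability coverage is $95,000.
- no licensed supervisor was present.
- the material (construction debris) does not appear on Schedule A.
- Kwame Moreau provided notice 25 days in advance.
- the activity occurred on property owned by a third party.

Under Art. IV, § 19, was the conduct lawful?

(a) start within hours — fails.
(b) no residence in 50 ft — met.
So (1) is not satisfied (F AND T).
(A) not (Schedule A material) — met.
(B) not (own property) — holds.
(C) weather ok — holds.
(D) ≥10 days' notice — holds.
(E) training certified — met.
So (i) is satisfied (T AND T AND T AND T AND T).
(A) no prior violation — met.
(B) site inspected — fails.
(ii) = T AND F = false.
(a) = T OR F = true.
(b) holds permit — satisfied.
(i) coverage ≥ $75,000 — satisfied.
(ii) ≤ 4 hrs duration — fails.
(c) = T OR F = true.
(2): T AND T AND T → true.
So Overall is satisfied (F OR T).
Exception (supervisor present) — not satisfied.
Result: main true OR exception false → true.

Yes — lawful.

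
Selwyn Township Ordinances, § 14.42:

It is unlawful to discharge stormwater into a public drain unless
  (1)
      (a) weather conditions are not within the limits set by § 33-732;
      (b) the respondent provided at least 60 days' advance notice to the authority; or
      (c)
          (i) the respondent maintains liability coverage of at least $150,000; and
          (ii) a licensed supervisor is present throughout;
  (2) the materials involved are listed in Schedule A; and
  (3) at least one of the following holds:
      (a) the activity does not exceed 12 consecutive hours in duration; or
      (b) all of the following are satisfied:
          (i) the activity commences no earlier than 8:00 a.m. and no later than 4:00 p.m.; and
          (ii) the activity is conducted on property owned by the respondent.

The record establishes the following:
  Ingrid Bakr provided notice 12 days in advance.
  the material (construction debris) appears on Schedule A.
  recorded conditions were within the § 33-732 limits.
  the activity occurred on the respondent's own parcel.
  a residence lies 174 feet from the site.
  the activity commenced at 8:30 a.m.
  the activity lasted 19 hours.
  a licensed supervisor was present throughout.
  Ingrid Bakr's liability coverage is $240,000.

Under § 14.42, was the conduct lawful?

Yes — lawful.

(a) not (weather ok) — fails.
(b) ≥60 days' notice — not satisfied.
(i) coverage ≥ $150,000 — holds.
(ii) supervisor present — holds.
So (c) is satisfied (T AND T).
So (1) is satisfied (F OR F OR T).
(2) Schedule A material — satisfied.
(a) ≤ 12 hrs duration — not met.
(i) start within hours — met.
(ii) own property — met.
So (b) is satisfied (T AND T).
(3) = F OR T = true.
Overall: T AND T AND T → true.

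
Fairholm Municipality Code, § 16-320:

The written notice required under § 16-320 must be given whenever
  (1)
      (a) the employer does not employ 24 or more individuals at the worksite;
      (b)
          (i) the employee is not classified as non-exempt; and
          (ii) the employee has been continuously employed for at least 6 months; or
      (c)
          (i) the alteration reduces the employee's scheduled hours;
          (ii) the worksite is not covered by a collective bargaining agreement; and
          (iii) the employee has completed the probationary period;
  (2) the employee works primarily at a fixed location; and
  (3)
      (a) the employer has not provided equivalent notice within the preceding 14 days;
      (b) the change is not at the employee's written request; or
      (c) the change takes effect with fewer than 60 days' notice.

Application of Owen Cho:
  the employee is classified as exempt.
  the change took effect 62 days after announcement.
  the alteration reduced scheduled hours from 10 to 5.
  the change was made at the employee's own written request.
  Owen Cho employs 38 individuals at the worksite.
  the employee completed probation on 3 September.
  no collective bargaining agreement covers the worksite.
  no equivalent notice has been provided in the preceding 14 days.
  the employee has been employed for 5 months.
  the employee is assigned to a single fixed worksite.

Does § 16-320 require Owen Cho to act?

(a) not (≥ 24 at site) — not met.
(i) not (non-exempt) — satisfied.
(ii) tenure ≥ 6 mo. — fails.
(b) = T AND F = false.
(i) hours reduced — met.
(ii) no CBA — satisfied.
(iii) past probation — met.
So (c) is satisfied (T AND T AND T).
(1): F OR F OR T → true.
(2) fixed location — holds.
(a) no recent notice — met.
(b) not employee-requested — not met.
(c) < 60 days' notice — not satisfied.
(3): T OR F OR F → true.
Overall = T AND T AND T = true.

Yes — required.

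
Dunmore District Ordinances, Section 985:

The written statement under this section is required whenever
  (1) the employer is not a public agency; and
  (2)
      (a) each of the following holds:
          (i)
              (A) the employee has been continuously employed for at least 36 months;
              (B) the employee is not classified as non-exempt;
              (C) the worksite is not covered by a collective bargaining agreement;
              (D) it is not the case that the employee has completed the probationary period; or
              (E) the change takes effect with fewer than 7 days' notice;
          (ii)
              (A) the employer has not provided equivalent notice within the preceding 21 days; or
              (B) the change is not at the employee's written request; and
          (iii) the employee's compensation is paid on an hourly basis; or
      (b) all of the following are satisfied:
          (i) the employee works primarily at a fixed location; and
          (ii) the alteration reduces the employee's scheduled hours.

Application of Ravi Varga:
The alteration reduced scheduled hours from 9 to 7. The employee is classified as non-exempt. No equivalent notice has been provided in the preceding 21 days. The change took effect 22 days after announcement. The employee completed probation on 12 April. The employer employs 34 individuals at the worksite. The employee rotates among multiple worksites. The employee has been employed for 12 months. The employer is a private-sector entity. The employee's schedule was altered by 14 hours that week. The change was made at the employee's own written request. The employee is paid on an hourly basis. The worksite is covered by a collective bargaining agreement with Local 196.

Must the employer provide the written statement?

(1) not (public agency) — holds.
(A) tenure ≥ 36 mo. — not met.
(B) not (non-exempt) — not satisfied.
(C) no CBA — fails.
(D) not (past probation) — fails.
(E) < 7 days' notice — not met.
So (i) is not satisfied (F OR F OR F OR F OR F).
(A) no recent notice — holds.
(B) not employee-requested — fails.
(ii) = T OR F = true.
(iii) hourly-paid — satisfied.
(a) = F AND T AND T = false.
(i) fixed location — not satisfied.
(ii) hours reduced — holds.
So (b) is not satisfied (F AND T).
(2) = F OR F = false.
Overall = T AND F = false.

No — not required.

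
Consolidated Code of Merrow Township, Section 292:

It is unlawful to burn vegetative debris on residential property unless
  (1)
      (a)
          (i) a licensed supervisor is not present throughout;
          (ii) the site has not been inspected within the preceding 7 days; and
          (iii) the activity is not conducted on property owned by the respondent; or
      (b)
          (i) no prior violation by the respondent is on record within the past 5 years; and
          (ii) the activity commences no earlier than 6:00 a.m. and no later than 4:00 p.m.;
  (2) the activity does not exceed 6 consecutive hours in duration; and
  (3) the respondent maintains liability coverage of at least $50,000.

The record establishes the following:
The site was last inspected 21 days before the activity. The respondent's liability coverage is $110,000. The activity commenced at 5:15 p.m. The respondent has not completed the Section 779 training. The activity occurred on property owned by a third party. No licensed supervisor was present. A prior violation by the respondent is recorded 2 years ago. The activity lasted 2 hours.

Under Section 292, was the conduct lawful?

(i) not (supervisor present) — met.
(ii) not (site inspected) — holds.
(iii) not (own property) — holds.
So (a) is satisfied (T AND T AND T).
(i) no prior violation — not met.
(ii) start within hours — not met.
So (b) is not satisfied (F AND F).
So (1) is satisfied (T OR F).
(2) ≤ 6 hrs duration — holds.
(3) coverage ≥ $50,000 — satisfied.
Overall = T AND T AND T = true.

Yes — lawful.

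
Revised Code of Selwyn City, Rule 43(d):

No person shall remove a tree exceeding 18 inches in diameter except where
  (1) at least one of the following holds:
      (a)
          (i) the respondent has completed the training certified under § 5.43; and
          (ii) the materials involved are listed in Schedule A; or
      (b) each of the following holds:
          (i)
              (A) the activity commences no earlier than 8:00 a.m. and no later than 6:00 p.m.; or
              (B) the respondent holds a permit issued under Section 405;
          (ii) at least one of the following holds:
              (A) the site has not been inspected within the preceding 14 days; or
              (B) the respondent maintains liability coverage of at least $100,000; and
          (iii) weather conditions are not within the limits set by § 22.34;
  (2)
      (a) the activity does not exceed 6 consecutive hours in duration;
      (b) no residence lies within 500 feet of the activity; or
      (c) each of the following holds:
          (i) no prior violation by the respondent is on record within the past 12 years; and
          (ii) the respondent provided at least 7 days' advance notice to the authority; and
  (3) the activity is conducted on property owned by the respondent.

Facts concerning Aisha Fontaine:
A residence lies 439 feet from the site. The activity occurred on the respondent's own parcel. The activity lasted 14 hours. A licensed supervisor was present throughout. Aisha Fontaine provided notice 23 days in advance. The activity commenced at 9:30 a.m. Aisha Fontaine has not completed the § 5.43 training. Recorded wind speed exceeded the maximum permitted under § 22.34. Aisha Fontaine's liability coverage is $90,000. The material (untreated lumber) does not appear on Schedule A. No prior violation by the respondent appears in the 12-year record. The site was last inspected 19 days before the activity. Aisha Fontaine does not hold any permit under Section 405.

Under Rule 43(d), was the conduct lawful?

(i) training certified — not satisfied.
(ii) Schedule A material — not satisfied.
(a): F AND F → false.
(A) start within hours — holds.
(B) holds permit — not satisfied.
(i): T OR F → true.
(A) not (site inspected) — satisfied.
(B) coverage ≥ $100,000 — fails.
So (ii) is satisfied (T OR F).
(iii) not (weather ok) — satisfied.
So (b) is satisfied (T AND T AND T).
So (1) is satisfied (F OR T).
(a) ≤ 6 hrs duration — not satisfied.
(b) no residence in 500 ft — fails.
(i) no prior violation — satisfied.
(ii) ≥7 days' notice — holds.
So (c) is satisfied (T AND T).
(2): F OR F OR T → true.
(3) own property — met.
So Overall is satisfied (T AND T AND T).

Yes — lawful.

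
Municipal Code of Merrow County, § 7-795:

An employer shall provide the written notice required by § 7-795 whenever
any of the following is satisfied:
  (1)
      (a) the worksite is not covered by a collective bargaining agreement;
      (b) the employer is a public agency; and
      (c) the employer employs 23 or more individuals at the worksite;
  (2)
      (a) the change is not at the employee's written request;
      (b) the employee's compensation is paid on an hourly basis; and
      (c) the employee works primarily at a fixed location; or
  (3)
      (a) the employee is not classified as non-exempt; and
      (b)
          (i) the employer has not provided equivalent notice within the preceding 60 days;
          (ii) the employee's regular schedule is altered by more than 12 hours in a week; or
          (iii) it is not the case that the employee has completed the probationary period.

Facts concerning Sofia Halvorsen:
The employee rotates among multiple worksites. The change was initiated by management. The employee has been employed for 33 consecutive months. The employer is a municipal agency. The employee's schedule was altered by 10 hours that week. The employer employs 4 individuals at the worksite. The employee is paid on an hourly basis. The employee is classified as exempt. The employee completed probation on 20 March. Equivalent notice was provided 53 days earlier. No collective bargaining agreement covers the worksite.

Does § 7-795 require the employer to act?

No — not required.

(a) no CBA — holds.
(b) public agency — met.
(c) ≥ 23 at site — not satisfied.
(1) = T AND T AND F = false.
(a) not employee-requested — met.
(b) hourly-paid — holds.
(c) fixed location — not met.
(2) = T AND T AND F = false.
(a) not (non-exempt) — satisfied.
(i) no recent notice — not met.
(ii) schedule shift > 12h — fails.
(iii) not (past probation) — fails.
(b) = F OR F OR F = false.
(3): T AND F → false.
So Overall is not satisfied (F OR F OR F).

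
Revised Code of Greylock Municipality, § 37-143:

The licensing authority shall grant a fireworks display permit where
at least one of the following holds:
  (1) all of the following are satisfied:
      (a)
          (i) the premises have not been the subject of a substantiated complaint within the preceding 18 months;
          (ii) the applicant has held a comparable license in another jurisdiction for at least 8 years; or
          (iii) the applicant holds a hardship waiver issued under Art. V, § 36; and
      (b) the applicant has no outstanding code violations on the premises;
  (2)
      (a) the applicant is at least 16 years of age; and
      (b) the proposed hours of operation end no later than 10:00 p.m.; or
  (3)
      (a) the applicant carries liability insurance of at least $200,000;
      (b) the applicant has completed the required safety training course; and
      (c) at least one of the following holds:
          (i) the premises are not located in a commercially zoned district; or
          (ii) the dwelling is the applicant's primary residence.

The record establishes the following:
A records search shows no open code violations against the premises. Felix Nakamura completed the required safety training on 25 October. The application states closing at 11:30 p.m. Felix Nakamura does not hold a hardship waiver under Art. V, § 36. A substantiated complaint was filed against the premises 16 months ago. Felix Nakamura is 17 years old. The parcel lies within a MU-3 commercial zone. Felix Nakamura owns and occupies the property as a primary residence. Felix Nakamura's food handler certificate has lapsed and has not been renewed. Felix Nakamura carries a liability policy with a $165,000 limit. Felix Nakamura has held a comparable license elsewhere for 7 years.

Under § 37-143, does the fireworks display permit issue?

(i) no complaint in 18 mo. — not satisfied.
(ii) prior license ≥ 8 yr — not met.
(iii) hardship waiver — not met.
So (a) is not satisfied (F OR F OR F).
(b) no code violations — met.
So (1) is not satisfied (F AND T).
(a) age ≥ 16 — holds.
(b) closes by 10 p.m. — fails.
So (2) is not satisfied (T AND F).
(a) insurance ≥ $200,000 — not satisfied.
(b) safety training — met.
(i) not (commercially zoned) — fails.
(ii) primary residence — holds.
(c) = F OR T = true.
(3): F AND T AND T → false.
So Overall is not satisfied (F OR F OR F).

No — denied.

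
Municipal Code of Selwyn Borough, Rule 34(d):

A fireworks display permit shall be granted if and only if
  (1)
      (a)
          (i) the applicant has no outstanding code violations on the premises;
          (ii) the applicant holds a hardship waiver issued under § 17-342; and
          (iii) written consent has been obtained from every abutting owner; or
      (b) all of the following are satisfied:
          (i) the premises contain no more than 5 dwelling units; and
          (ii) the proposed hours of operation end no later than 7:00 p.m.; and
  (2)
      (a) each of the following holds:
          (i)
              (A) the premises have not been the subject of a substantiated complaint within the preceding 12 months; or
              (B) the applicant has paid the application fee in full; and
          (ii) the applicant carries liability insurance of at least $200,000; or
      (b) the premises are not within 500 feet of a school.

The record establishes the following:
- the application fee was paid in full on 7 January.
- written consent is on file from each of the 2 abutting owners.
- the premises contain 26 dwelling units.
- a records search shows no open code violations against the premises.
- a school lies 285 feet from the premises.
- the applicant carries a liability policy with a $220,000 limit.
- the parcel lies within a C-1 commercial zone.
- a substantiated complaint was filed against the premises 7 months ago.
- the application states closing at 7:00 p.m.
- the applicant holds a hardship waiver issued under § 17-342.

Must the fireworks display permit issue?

Yes — granted.

(i) no code violations — holds.
(ii) hardship waiver — holds.
(iii) all abutters consent — holds.
(a) = T AND T AND T = true.
(i) ≤ 5 units — not met.
(ii) closes by 7 p.m. — met.
(b): F AND T → false.
(1): T OR F → true.
(A) no complaint in 12 mo. — not satisfied.
(B) fee paid — met.
(i): F OR T → true.
(ii) insurance ≥ $200,000 — satisfied.
(a) = T AND T = true.
(b) ≥500 ft from school — not met.
So (2) is satisfied (T OR F).
So Overall is satisfied (T AND T).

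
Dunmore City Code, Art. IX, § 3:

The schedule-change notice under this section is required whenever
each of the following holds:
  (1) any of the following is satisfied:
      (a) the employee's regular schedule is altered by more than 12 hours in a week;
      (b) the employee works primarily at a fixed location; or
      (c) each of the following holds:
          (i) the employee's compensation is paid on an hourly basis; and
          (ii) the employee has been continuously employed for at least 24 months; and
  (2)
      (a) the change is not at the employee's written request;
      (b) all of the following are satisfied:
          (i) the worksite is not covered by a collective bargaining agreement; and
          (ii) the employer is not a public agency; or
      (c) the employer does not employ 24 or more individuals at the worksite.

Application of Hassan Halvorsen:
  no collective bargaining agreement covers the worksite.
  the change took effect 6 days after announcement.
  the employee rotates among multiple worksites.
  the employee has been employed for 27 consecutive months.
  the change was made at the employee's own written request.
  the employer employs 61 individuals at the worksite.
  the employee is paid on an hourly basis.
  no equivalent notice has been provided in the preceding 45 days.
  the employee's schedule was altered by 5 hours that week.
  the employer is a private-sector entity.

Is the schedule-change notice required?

Yes — required.

(a) schedule shift > 12h — fails.
(b) fixed location — fails.
(i) hourly-paid — holds.
(ii) tenure ≥ 24 mo. — holds.
(c): T AND T → true.
(1): F OR F OR T → true.
(a) not employee-requested — fails.
(i) no CBA — holds.
(ii) not (public agency) — met.
(b) = T AND T = true.
(c) not (≥ 24 at site) — fails.
(2) = F OR T OR F = true.
Overall: T AND T → true.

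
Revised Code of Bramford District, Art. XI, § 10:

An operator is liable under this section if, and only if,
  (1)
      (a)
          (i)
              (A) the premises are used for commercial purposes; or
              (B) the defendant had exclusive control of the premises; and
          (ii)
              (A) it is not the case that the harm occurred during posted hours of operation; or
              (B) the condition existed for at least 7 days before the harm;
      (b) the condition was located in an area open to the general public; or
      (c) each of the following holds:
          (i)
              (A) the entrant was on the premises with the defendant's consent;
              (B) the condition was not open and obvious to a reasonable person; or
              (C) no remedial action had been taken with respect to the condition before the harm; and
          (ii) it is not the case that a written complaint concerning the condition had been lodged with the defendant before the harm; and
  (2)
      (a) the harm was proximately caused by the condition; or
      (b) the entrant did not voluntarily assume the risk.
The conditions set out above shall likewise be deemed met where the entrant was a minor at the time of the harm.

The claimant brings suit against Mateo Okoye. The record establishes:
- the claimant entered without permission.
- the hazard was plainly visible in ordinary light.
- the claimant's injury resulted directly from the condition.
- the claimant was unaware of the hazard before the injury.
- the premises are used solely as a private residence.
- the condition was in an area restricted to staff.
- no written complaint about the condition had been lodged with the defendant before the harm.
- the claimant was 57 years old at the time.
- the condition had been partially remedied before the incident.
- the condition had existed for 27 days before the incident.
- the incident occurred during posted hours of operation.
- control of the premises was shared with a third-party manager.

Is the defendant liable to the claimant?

No — not liable.

(A) commercial use — fails.
(B) exclusive control — not met.
So (i) is not satisfied (F OR F).
(A) not (during posted hours) — not met.
(B) condition ≥7 days old — satisfied.
So (ii) is satisfied (F OR T).
So (a) is not satisfied (F AND T).
(b) public area — not satisfied.
(A) consent to enter — not met.
(B) not open/obvious — fails.
(C) no remedial action — not satisfied.
So (i) is not satisfied (F OR F OR F).
(ii) not (complaint lodged) — holds.
(c): F AND T → false.
So (1) is not satisfied (F OR F OR F).
(a) proximate cause — satisfied.
(b) no assumed risk — holds.
(2) = T OR T = true.
Overall = F AND T = false.
Exception (entrant a minor) — not satisfied.
Result: main false OR exception false → false.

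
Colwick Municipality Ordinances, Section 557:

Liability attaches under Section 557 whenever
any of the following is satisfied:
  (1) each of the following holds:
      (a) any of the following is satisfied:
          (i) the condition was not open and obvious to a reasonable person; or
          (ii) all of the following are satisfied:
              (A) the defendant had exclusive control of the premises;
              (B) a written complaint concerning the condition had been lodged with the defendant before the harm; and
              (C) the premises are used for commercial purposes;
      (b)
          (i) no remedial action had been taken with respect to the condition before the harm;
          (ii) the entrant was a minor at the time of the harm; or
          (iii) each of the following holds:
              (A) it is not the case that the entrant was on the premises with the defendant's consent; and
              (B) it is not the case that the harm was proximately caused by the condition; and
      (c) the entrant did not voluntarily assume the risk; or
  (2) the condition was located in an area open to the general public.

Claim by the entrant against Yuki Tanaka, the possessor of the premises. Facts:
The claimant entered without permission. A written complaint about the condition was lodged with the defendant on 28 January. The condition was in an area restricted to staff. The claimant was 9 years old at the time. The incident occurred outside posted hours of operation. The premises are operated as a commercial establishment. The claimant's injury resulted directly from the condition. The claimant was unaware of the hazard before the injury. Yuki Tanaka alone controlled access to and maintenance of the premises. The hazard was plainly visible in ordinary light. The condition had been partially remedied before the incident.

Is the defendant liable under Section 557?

(i) not open/obvious — not met.
(A) exclusive control — met.
(B) complaint lodged — met.
(C) commercial use — met.
(ii) = T AND T AND T = true.
(a): F OR T → true.
(i) no remedial action — fails.
(ii) entrant a minor — met.
(A) not (consent to enter) — met.
(B) not (proximate cause) — not met.
So (iii) is not satisfied (T AND F).
(b): F OR T OR F → true.
(c) no assumed risk — holds.
So (1) is satisfied (T AND T AND T).
(2) public area — not satisfied.
Overall = T OR F = true.

Yes — liable.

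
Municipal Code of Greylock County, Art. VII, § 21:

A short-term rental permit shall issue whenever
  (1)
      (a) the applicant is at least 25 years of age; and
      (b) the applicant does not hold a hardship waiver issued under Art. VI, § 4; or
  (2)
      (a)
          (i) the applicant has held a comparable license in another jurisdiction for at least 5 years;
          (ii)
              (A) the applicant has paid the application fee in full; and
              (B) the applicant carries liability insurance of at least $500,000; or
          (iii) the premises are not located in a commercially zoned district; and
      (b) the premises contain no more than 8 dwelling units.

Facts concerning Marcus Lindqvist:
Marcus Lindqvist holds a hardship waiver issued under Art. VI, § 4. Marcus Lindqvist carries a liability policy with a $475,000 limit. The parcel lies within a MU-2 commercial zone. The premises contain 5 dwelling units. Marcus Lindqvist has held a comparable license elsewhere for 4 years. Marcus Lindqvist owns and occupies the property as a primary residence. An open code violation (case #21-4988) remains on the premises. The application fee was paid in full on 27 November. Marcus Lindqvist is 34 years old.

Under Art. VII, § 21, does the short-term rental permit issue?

No — denied.

(a) age ≥ 25 — met.
(b) not (hardship waiver) — not met.
So (1) is not satisfied (T AND F).
(i) prior license ≥ 5 yr — not met.
(A) fee paid — holds.
(B) insurance ≥ $500,000 — fails.
So (ii) is not satisfied (T AND F).
(iii) not (commercially zoned) — fails.
(a): F OR F OR F → false.
(b) ≤ 8 units — met.
(2) = F AND T = false.
So Overall is not satisfied (F OR F).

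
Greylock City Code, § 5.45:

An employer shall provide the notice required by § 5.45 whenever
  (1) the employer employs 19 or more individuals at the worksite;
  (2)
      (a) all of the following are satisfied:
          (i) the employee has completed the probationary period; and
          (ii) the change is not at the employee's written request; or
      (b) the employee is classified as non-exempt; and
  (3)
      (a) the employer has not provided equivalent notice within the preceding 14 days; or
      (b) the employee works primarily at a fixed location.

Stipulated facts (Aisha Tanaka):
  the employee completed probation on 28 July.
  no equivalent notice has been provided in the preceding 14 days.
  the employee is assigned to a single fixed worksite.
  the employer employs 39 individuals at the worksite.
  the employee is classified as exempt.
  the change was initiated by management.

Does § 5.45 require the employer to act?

Yes — required.

(1) ≥ 19 at site — satisfied.
(i) past probation — satisfied.
(ii) not employee-requested — satisfied.
So (a) is satisfied (T AND T).
(b) non-exempt — fails.
So (2) is satisfied (T OR F).
(a) no recent notice — holds.
(b) fixed location — satisfied.
So (3) is satisfied (T OR T).
Overall = T AND T AND T = true.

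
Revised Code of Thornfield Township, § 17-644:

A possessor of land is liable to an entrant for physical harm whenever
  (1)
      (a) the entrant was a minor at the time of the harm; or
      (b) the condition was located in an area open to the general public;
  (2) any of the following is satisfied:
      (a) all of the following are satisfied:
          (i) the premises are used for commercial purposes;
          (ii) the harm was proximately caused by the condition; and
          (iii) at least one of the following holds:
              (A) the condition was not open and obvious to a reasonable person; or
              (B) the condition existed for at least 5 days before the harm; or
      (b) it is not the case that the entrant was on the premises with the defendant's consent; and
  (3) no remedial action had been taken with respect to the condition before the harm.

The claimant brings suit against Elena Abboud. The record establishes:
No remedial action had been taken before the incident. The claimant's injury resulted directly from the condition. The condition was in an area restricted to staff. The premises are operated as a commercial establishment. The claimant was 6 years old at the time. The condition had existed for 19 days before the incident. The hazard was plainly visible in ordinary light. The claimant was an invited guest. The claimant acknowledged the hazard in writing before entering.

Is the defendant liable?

(a) entrant a minor — satisfied.
(b) public area — not met.
(1) = T OR F = true.
(i) commercial use — holds.
(ii) proximate cause — met.
(A) not open/obvious — fails.
(B) condition ≥5 days old — holds.
(iii) = F OR T = true.
(a): T AND T AND T → true.
(b) not (consent to enter) — not met.
(2): T OR F → true.
(3) no remedial action — met.
So Overall is satisfied (T AND T AND T).

Yes — liable.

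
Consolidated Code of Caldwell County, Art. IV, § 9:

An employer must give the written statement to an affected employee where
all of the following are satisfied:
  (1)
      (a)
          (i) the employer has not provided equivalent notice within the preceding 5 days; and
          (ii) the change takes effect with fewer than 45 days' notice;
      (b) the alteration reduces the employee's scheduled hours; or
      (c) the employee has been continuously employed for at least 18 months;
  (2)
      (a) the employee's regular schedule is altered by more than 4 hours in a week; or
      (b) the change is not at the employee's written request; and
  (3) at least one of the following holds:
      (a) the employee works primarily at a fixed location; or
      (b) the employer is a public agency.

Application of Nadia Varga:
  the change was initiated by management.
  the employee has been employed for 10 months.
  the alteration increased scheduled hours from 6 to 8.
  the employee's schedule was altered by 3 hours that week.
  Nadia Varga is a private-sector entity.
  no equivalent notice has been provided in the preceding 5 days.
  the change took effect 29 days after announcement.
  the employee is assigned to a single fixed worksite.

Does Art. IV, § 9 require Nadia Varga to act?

Yes — required.

(i) no recent notice — satisfied.
(ii) < 45 days' notice — met.
So (a) is satisfied (T AND T).
(b) hours reduced — not met.
(c) tenure ≥ 18 mo. — fails.
(1): T OR F OR F → true.
(a) schedule shift > 4h — fails.
(b) not employee-requested — holds.
(2) = F OR T = true.
(a) fixed location — holds.
(b) public agency — not met.
So (3) is satisfied (T OR F).
So Overall is satisfied (T AND T AND T).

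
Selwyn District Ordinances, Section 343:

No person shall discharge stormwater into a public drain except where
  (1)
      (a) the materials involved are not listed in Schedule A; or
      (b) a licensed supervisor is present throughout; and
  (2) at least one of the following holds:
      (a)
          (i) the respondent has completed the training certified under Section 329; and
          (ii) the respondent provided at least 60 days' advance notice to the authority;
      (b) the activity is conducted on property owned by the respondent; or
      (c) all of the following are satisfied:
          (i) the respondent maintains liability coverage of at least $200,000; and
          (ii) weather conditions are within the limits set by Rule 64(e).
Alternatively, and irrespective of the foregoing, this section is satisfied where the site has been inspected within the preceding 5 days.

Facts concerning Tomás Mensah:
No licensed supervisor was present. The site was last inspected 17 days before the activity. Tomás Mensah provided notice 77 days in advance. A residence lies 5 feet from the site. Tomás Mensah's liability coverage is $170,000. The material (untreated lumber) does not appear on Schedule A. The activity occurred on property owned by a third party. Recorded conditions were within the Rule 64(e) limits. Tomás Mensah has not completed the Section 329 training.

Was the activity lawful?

No — unlawful.

(a) not (Schedule A material) — holds.
(b) supervisor present — not met.
(1): T OR F → true.
(i) training certified — fails.
(ii) ≥60 days' notice — met.
(a) = F AND T = false.
(b) own property — fails.
(i) coverage ≥ $200,000 — not satisfied.
(ii) weather ok — satisfied.
(c) = F AND T = false.
(2): F OR F OR F → false.
Overall = T AND F = false.
Exception (site inspected) — not satisfied.
Result: main false OR exception false → false.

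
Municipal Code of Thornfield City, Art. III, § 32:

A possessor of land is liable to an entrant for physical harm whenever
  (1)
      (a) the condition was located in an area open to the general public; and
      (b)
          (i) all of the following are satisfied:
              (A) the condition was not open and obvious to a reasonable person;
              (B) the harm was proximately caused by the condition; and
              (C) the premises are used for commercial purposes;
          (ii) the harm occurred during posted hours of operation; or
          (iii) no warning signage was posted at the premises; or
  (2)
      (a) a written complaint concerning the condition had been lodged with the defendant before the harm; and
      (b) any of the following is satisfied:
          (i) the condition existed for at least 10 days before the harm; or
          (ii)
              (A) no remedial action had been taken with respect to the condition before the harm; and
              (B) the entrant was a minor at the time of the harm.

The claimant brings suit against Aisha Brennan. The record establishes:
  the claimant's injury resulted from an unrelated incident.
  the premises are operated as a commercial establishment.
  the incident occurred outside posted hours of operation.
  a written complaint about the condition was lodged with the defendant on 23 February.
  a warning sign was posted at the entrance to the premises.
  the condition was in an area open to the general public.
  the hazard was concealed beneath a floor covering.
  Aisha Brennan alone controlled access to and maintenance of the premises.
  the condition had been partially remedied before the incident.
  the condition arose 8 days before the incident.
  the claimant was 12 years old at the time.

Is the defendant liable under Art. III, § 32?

(a) public area — met.
(A) not open/obvious — met.
(B) proximate cause — fails.
(C) commercial use — satisfied.
(i) = T AND F AND T = false.
(ii) during posted hours — fails.
(iii) no signage posted — not met.
(b) = F OR F OR F = false.
So (1) is not satisfied (T AND F).
(a) complaint lodged — holds.
(i) condition ≥10 days old — fails.
(A) no remedial action — fails.
(B) entrant a minor — holds.
(ii): F AND T → false.
(b): F OR F → false.
So (2) is not satisfied (T AND F).
Overall: F OR F → false.

No — not liable.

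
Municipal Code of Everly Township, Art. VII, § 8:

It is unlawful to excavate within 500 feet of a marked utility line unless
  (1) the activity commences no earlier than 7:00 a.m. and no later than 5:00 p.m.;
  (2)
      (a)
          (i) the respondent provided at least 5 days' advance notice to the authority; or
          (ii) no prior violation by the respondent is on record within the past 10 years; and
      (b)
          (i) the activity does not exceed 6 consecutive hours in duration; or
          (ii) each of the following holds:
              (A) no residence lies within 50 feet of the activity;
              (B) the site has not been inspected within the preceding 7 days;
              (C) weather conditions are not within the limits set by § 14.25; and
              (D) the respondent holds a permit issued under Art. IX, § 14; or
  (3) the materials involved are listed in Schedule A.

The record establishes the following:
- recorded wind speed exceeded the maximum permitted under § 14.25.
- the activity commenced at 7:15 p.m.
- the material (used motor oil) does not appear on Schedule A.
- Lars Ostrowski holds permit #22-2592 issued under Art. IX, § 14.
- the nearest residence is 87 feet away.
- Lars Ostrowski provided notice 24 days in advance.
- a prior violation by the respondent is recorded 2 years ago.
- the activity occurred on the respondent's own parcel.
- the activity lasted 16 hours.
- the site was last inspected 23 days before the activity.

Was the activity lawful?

Yes — lawful.

(1) start within hours — not met.
(i) ≥5 days' notice — satisfied.
(ii) no prior violation — not satisfied.
(a) = T OR F = true.
(i) ≤ 6 hrs duration — fails.
(A) no residence in 50 ft — satisfied.
(B) not (site inspected) — satisfied.
(C) not (weather ok) — met.
(D) holds permit — holds.
(ii) = T AND T AND T AND T = true.
(b) = F OR T = true.
So (2) is satisfied (T AND T).
(3) Schedule A material — not met.
So Overall is satisfied (F OR T OR F).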